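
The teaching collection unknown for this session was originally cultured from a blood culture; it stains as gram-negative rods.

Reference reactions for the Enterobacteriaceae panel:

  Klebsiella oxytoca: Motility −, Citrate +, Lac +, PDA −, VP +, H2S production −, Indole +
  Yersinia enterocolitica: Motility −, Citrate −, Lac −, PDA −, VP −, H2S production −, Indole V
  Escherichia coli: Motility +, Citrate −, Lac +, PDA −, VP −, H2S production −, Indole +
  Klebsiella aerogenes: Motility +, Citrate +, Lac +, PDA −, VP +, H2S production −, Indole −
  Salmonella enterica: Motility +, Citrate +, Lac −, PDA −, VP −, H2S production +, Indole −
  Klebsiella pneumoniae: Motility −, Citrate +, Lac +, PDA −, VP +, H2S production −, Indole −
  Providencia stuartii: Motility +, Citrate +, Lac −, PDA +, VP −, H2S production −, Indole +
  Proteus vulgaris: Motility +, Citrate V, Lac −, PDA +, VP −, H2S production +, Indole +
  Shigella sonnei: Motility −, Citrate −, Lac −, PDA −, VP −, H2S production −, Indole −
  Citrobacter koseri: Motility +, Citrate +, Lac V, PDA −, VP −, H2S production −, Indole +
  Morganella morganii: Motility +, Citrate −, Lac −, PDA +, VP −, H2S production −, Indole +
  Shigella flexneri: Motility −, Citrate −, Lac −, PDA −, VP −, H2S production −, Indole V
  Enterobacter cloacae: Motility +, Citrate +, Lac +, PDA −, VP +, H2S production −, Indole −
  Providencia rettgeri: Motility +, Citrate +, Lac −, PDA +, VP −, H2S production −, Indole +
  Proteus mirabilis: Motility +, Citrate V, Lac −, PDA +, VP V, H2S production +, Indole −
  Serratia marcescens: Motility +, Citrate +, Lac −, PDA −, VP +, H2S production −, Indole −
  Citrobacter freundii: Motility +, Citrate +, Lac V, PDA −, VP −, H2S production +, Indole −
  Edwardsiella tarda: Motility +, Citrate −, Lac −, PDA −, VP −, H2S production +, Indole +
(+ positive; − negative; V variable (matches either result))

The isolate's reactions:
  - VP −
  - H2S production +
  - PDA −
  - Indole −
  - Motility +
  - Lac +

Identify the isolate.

Indole −: excludes 8 organisms — 10 left.
Lac +: excludes 6 organisms — 4 left.
Motility +: excludes Klebsiella pneumoniae — 3 left.
PDA −: all 3 remaining candidates are consistent.
VP −: excludes Klebsiella aerogenes, Enterobacter cloacae — 1 left.
H2S production +: the one remaining candidate is consistent.

Citrobacter freundii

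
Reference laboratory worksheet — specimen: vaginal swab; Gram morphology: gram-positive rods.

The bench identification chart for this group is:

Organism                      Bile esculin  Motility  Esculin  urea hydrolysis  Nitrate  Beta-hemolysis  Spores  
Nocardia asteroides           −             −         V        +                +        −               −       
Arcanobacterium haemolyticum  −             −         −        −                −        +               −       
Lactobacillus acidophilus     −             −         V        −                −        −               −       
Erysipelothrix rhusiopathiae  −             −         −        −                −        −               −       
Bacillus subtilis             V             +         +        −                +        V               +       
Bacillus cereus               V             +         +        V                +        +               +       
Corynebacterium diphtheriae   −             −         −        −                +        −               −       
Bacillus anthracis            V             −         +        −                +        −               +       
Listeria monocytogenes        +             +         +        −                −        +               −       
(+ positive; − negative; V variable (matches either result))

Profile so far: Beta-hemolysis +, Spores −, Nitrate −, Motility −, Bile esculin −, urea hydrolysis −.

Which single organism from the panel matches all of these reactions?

Arcanobacterium haemolyticum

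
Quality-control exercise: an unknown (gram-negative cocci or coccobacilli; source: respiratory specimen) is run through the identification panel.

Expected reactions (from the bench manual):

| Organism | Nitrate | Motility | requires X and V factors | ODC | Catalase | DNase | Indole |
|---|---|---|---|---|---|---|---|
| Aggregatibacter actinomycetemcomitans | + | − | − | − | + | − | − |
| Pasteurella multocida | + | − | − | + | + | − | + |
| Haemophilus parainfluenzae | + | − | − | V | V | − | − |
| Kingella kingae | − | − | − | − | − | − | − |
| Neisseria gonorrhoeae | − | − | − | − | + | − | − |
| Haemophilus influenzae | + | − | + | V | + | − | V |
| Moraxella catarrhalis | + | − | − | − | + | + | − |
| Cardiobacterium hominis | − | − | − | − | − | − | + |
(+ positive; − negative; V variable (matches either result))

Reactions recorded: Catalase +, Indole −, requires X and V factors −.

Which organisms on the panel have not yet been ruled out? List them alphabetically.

Aggregatibacter actinomycetemcomitans, Haemophilus parainfluenzae, Moraxella catarrhalis, Neisseria gonorrhoeae

requires X and V factors −: excludes Haemophilus influenzae — 7 left.
Catalase +: excludes Kingella kingae, Cardiobacterium hominis — 5 left.
Indole −: excludes Pasteurella multocida — 4 left.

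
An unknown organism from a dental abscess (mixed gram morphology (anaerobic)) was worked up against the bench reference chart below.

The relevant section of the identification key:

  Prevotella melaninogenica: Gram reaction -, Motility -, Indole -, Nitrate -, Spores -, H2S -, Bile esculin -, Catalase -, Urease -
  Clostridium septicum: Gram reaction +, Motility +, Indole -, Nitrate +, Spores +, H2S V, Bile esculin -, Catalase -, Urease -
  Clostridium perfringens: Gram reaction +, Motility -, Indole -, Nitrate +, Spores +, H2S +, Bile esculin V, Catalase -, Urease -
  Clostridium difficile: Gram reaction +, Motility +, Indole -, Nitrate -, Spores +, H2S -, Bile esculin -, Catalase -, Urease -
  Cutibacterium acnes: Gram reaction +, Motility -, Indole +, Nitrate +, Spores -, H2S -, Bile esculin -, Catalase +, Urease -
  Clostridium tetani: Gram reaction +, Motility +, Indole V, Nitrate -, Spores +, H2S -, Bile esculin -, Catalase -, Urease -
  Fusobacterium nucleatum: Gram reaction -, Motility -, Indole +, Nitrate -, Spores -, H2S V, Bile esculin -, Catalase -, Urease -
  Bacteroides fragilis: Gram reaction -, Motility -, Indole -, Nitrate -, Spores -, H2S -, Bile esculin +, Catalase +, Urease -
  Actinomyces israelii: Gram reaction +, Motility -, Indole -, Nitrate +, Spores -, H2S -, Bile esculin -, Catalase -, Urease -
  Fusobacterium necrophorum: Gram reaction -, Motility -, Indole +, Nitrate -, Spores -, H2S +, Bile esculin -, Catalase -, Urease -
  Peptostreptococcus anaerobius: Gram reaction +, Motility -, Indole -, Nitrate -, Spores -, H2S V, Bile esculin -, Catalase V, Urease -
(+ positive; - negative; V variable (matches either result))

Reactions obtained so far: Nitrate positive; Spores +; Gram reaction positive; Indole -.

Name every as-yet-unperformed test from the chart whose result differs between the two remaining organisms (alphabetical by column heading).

Nitrate +: excludes 7 organisms — 4 left.
Indole -: excludes Cutibacterium acnes — 3 left.
Gram reaction +: all 3 remaining candidates are consistent.
Spores +: excludes Actinomyces israelii — 2 left.
Two candidates remain: Clostridium perfringens and Clostridium septicum.
  Motility: Clostridium perfringens -, Clostridium septicum + — discriminates.
  H2S: + vs V — variable for at least one, does not separate.
  Bile esculin: V vs - — variable for at least one, does not separate.
  Catalase: - vs - — same for both, does not separate.
  Urease: - vs - — same for both, does not separate.

Motility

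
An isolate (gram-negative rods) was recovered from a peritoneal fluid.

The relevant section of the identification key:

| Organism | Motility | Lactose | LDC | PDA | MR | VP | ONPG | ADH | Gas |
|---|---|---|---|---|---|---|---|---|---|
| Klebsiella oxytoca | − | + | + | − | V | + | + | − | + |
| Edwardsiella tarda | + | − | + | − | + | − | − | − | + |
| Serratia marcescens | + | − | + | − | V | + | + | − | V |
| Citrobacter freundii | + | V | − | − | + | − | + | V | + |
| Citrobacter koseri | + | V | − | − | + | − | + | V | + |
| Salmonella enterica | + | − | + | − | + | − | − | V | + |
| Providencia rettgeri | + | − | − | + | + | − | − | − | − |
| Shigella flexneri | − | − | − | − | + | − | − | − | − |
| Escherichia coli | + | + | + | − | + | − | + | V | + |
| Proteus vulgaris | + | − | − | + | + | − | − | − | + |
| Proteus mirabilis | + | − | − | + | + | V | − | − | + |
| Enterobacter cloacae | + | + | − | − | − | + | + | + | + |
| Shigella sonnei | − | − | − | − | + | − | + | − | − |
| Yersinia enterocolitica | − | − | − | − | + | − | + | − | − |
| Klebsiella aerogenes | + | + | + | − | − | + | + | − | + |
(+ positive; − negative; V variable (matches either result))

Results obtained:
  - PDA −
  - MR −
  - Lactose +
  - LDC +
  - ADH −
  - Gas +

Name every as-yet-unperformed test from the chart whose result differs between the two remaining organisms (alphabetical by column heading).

ADH −: excludes Enterobacter cloacae — 14 left.
LDC +: excludes 8 organisms — 6 left.
Gas +: all 6 remaining candidates are consistent.
PDA −: all 6 remaining candidates are consistent.
MR −: excludes Edwardsiella tarda, Salmonella enterica, Escherichia coli — 3 left.
Lactose +: excludes Serratia marcescens — 2 left.
Two candidates remain: Klebsiella aerogenes and Klebsiella oxytoca.
  Motility: Klebsiella aerogenes +, Klebsiella oxytoca − — discriminates.
  VP: + vs + — same for both, does not separate.
  ONPG: + vs + — same for both, does not separate.

Motility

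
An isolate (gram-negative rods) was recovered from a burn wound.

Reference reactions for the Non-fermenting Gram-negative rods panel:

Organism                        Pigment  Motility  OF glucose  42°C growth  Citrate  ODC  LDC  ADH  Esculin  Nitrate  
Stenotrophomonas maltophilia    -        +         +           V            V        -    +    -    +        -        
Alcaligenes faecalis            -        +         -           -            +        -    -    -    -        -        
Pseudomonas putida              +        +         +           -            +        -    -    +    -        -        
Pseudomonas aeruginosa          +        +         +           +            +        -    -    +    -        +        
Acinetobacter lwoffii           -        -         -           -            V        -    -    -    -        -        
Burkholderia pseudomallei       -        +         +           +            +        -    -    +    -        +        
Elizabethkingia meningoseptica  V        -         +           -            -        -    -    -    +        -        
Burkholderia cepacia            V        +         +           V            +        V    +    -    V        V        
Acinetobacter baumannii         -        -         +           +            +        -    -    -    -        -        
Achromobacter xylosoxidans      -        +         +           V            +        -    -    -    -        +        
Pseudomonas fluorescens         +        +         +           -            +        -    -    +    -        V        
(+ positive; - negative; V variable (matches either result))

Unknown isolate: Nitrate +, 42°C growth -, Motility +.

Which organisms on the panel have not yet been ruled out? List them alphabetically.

Achromobacter xylosoxidans, Burkholderia cepacia, Pseudomonas fluorescens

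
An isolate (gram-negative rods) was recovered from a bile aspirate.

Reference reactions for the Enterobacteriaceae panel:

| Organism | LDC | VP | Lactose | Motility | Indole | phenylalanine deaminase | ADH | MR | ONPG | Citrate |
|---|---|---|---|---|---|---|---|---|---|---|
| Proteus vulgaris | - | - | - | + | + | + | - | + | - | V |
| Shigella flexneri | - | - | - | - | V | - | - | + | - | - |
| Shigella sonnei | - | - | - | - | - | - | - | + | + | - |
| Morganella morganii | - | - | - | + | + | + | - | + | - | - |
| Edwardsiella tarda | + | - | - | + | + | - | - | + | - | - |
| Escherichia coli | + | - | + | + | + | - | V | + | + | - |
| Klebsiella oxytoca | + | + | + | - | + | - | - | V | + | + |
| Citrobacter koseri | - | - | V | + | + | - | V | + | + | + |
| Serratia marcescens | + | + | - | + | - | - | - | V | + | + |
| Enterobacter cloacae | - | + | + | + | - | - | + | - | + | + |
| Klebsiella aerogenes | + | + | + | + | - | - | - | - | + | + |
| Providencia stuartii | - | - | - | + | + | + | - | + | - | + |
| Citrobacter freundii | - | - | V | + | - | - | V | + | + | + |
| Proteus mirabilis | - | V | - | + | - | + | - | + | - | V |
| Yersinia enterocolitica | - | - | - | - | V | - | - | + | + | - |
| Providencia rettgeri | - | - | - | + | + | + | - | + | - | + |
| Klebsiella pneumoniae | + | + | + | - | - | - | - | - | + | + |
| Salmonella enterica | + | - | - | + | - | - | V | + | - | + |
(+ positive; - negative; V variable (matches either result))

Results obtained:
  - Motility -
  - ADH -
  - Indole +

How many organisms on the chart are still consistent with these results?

3

Motility -: excludes 13 organisms — 5 left.
Indole +: excludes Shigella sonnei, Klebsiella pneumoniae — 3 left.
ADH -: all 3 remaining candidates are consistent.
Still consistent: Klebsiella oxytoca, Shigella flexneri, Yersinia enterocolitica.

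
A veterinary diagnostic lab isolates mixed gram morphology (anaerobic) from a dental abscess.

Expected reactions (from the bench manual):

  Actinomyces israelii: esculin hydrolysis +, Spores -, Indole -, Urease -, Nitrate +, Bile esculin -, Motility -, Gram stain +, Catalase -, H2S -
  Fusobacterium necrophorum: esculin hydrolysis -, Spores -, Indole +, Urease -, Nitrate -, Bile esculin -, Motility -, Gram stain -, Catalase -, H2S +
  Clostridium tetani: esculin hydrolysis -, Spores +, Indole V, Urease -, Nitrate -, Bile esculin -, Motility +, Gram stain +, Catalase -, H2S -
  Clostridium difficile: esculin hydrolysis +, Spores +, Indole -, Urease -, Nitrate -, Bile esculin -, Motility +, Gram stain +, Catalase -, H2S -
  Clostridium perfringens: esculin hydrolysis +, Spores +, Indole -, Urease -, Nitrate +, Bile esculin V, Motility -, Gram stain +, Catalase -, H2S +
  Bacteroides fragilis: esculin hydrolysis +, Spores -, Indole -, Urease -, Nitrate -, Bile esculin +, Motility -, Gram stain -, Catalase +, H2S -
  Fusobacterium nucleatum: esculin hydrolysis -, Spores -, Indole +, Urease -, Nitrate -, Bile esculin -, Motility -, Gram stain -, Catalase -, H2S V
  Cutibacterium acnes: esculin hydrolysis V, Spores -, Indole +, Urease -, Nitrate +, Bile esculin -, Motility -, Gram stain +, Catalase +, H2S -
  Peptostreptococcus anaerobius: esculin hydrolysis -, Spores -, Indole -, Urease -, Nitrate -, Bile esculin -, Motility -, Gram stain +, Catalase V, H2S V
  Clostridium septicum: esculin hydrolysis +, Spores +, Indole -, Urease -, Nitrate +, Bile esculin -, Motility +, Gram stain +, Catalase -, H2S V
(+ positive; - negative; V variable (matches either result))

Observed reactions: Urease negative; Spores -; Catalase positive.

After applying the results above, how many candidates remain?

Catalase +: excludes 7 organisms — 3 left.
Spores -: all 3 remaining candidates are consistent.
Urease -: all 3 remaining candidates are consistent.
Still consistent: Bacteroides fragilis, Cutibacterium acnes, Peptostreptococcus anaerobius.

3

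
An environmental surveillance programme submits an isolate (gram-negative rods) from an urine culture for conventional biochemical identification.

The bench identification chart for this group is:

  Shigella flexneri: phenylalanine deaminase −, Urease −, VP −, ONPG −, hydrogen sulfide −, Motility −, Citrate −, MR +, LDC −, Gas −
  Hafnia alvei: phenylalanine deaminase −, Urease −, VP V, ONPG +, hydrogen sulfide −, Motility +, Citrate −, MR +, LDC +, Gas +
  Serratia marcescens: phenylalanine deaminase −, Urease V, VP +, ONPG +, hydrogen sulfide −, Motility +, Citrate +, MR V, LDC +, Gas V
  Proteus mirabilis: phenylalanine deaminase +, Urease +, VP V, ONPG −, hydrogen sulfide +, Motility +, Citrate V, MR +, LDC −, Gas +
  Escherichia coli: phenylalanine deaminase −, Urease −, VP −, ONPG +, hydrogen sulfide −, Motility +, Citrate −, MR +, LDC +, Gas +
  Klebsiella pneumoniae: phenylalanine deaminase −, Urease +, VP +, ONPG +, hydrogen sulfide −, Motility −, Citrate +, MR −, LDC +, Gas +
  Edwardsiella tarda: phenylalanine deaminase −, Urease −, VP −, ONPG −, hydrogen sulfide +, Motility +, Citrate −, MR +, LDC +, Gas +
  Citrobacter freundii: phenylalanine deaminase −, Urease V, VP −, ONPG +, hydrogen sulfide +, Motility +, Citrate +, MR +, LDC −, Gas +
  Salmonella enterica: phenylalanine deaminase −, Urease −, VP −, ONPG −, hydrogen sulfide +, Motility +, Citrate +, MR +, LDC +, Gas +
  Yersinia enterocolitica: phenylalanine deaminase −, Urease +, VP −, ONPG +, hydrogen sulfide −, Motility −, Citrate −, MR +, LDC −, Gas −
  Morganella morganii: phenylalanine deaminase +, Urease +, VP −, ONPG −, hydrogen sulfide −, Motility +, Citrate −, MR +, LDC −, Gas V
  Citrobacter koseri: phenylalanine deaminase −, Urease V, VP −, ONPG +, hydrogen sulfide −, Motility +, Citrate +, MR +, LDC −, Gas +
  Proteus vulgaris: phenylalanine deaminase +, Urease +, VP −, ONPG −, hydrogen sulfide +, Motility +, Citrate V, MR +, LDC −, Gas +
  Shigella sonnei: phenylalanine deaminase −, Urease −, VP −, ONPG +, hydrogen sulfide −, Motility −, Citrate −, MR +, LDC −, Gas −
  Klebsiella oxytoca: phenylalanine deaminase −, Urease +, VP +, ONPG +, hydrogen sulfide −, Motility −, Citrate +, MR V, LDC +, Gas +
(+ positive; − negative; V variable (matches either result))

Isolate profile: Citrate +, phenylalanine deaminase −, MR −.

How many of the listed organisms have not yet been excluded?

3

MR −: excludes 12 organisms — 3 left.
Citrate +: all 3 remaining candidates are consistent.
phenylalanine deaminase −: all 3 remaining candidates are consistent.
Still consistent: Klebsiella oxytoca, Klebsiella pneumoniae, Serratia marcescens.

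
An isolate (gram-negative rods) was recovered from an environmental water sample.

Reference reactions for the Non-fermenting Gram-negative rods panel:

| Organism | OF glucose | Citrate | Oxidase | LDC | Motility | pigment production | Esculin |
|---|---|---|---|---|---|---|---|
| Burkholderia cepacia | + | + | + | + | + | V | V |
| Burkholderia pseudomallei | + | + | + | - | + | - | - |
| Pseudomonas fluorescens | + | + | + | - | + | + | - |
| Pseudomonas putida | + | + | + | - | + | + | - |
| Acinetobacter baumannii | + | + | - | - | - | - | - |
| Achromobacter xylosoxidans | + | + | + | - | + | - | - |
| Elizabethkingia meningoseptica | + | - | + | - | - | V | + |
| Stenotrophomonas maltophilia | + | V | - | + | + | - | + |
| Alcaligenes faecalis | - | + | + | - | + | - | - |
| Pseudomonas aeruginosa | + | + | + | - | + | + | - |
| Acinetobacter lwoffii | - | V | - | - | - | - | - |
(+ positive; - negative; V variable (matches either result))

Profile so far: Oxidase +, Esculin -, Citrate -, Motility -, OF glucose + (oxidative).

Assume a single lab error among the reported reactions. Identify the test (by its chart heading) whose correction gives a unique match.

As reported, no row in the chart matches all 5 reactions.
Reversing OF glucose → still no organism matches.
Reversing Oxidase → still no organism matches.
Reversing Esculin (to +) → unique match: Elizabethkingia meningoseptica.
Reversing Citrate → still no organism matches.
Reversing Motility → still no organism matches.

Esculin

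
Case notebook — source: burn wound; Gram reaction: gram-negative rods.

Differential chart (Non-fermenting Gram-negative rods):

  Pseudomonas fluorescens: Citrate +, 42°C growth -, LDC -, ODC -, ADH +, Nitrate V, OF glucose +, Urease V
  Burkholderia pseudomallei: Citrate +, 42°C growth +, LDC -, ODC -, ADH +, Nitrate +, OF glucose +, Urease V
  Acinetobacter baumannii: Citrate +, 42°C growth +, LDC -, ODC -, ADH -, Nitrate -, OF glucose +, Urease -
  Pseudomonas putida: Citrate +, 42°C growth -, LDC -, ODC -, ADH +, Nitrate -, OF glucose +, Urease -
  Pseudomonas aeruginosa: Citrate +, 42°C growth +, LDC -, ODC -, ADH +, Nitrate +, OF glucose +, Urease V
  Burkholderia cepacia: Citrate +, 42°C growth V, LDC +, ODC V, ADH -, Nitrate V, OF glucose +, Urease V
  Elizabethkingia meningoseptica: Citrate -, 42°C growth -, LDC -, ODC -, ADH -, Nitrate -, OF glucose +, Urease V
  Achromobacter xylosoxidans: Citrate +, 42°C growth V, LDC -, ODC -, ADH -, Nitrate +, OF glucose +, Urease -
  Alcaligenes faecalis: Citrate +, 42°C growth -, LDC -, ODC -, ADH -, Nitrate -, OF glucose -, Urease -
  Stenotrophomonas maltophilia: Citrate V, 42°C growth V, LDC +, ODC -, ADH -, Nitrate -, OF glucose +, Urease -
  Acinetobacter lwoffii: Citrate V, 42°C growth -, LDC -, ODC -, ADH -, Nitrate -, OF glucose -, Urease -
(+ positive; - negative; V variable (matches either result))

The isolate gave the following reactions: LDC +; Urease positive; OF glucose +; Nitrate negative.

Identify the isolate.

Burkholderia cepacia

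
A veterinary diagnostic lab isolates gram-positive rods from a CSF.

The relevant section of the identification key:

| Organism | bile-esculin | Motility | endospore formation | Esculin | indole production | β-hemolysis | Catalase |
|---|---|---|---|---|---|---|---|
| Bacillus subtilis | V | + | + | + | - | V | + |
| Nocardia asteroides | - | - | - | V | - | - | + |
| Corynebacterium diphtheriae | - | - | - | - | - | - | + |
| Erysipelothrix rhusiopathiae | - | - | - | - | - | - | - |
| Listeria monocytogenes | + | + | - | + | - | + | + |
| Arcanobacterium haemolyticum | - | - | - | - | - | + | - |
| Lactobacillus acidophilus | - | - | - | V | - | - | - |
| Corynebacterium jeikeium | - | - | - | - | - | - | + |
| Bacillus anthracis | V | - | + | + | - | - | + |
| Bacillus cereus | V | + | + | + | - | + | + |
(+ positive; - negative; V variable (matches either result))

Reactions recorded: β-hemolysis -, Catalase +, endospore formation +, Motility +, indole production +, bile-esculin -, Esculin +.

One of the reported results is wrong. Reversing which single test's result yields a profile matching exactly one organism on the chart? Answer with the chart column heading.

indole production

As reported, no row in the chart matches all 7 reactions.
Reversing Catalase → still no organism matches.
Reversing indole production (to -) → unique match: Bacillus subtilis.
Reversing endospore formation → still no organism matches.
Reversing Motility → still no organism matches.
Reversing Esculin → still no organism matches.
Reversing β-hemolysis → still no organism matches.
Reversing bile-esculin → still no organism matches.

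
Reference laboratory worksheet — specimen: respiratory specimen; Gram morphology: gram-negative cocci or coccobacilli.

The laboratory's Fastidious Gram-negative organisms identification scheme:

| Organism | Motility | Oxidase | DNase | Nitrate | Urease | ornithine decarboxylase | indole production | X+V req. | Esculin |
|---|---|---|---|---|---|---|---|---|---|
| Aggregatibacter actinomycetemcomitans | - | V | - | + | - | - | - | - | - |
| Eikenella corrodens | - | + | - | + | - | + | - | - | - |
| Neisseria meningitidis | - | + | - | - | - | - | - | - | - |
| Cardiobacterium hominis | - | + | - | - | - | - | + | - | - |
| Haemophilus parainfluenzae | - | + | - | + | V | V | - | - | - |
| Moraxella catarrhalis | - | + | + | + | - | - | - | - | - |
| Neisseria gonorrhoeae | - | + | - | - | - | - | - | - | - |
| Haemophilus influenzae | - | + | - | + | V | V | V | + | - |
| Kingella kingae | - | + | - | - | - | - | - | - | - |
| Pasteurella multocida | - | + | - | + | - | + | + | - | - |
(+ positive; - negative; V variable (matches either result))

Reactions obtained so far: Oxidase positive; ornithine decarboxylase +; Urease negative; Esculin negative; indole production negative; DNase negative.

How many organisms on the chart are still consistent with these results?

3

Esculin -: all 10 remaining candidates are consistent.
DNase -: excludes Moraxella catarrhalis — 9 left.
Urease -: all 9 remaining candidates are consistent.
Oxidase +: all 9 remaining candidates are consistent.
indole production -: excludes Cardiobacterium hominis, Pasteurella multocida — 7 left.
ornithine decarboxylase +: excludes Aggregatibacter actinomycetemcomitans, Neisseria meningitidis, Neisseria gonorrhoeae, Kingella kingae — 3 left.
Still consistent: Eikenella corrodens, Haemophilus influenzae, Haemophilus parainfluenzae.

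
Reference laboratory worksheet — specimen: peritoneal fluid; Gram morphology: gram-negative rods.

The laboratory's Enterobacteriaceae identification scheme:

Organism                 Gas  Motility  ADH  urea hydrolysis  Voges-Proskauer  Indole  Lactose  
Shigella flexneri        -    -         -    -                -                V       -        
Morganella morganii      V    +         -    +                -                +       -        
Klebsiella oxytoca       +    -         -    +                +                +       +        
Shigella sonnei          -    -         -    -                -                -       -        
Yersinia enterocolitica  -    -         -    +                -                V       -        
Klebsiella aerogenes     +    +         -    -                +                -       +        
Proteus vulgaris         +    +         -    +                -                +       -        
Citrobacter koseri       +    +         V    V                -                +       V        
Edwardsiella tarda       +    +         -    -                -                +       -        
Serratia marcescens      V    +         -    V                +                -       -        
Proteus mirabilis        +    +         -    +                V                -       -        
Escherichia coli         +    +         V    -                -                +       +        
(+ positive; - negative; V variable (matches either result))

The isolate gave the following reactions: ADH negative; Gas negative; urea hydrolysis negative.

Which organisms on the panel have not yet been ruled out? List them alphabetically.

urea hydrolysis -: excludes 5 organisms — 7 left.
Gas -: excludes Klebsiella aerogenes, Citrobacter koseri, Edwardsiella tarda, Escherichia coli — 3 left.
ADH -: all 3 remaining candidates are consistent.

Serratia marcescens, Shigella flexneri, Shigella sonnei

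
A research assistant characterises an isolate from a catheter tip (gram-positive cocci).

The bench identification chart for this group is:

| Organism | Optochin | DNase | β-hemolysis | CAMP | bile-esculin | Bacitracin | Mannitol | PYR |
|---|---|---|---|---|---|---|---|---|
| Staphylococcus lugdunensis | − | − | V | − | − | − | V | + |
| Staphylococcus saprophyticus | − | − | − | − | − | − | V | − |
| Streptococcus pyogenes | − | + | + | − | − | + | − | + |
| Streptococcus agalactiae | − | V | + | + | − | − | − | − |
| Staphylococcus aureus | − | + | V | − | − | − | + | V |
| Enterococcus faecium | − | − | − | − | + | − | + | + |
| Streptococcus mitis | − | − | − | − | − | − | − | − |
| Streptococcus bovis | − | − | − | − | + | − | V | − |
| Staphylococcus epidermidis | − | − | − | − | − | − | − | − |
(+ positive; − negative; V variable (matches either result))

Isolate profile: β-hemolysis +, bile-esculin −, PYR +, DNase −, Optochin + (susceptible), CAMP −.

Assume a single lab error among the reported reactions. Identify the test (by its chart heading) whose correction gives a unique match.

As reported, no row in the chart matches all 6 reactions.
Reversing DNase → still no organism matches.
Reversing PYR → still no organism matches.
Reversing Optochin (to −) → unique match: Staphylococcus lugdunensis.
Reversing CAMP → still no organism matches.
Reversing β-hemolysis → still no organism matches.
Reversing bile-esculin → still no organism matches.

Optochin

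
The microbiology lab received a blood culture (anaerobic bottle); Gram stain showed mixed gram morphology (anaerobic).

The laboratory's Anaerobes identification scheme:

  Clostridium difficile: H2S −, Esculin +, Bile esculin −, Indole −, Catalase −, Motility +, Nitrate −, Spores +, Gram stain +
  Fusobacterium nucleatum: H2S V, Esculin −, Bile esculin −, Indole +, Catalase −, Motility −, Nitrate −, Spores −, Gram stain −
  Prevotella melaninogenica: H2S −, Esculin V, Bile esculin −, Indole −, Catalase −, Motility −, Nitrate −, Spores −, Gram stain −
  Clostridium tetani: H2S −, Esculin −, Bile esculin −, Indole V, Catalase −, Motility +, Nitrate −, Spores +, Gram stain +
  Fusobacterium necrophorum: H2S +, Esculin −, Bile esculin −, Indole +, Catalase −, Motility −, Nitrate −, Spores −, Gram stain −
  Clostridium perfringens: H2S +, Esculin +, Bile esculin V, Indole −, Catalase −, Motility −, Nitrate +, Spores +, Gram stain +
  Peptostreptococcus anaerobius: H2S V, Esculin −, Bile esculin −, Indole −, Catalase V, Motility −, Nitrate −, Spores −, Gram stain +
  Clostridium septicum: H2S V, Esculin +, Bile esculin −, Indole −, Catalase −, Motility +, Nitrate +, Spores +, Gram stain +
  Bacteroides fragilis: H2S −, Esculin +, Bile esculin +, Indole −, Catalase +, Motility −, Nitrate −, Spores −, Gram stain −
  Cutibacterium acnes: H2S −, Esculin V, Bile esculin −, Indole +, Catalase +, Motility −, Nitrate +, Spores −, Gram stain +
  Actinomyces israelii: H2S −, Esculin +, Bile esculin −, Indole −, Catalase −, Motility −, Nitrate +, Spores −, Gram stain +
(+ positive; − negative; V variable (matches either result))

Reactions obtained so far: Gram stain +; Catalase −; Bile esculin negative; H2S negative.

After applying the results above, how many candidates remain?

Bile esculin −: excludes Bacteroides fragilis — 10 left.
Catalase −: excludes Cutibacterium acnes — 9 left.
Gram stain +: excludes Fusobacterium nucleatum, Prevotella melaninogenica, Fusobacterium necrophorum — 6 left.
H2S −: excludes Clostridium perfringens — 5 left.
Still consistent: Actinomyces israelii, Clostridium difficile, Clostridium septicum, Clostridium tetani, Peptostreptococcus anaerobius.

5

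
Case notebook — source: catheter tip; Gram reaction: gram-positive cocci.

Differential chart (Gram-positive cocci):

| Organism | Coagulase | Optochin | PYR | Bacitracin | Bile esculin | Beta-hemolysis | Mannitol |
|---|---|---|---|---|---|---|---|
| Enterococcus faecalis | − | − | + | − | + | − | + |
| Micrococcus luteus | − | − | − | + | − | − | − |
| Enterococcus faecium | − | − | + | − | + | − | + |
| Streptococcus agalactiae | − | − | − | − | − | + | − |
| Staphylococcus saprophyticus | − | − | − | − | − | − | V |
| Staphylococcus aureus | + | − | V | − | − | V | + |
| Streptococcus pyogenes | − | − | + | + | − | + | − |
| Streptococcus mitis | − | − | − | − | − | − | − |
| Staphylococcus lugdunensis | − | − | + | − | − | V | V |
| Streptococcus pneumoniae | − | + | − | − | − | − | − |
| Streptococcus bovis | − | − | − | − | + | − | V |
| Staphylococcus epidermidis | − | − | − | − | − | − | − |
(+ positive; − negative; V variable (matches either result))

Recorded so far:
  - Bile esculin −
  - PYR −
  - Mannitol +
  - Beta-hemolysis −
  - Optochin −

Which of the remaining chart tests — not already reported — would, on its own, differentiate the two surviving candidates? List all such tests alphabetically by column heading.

Bile esculin −: excludes Enterococcus faecalis, Enterococcus faecium, Streptococcus bovis — 9 left.
Optochin −: excludes Streptococcus pneumoniae — 8 left.
Mannitol +: excludes 5 organisms — 3 left.
Beta-hemolysis −: all 3 remaining candidates are consistent.
PYR −: excludes Staphylococcus lugdunensis — 2 left.
Two candidates remain: Staphylococcus aureus and Staphylococcus saprophyticus.
  Coagulase: Staphylococcus aureus +, Staphylococcus saprophyticus − — discriminates.
  Bacitracin: − vs − — same for both, does not separate.

Coagulase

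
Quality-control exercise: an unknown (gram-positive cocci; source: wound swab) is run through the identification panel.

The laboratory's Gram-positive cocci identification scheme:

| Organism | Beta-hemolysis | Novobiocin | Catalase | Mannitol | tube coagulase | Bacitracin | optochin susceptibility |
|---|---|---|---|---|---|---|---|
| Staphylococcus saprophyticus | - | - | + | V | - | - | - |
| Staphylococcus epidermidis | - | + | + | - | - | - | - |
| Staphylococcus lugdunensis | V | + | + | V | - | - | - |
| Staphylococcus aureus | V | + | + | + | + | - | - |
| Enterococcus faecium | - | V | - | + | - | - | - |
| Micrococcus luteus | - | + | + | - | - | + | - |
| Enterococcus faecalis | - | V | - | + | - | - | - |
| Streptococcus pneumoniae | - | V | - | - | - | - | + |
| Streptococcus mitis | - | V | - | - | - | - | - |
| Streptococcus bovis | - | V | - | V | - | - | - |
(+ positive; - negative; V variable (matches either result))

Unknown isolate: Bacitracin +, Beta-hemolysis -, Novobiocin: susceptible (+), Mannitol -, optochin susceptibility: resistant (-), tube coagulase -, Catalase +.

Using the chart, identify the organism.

Micrococcus luteus

tube coagulase -: excludes Staphylococcus aureus — 9 left.
Catalase +: excludes 5 organisms — 4 left.
optochin susceptibility -: all 4 remaining candidates are consistent.
Beta-hemolysis -: all 4 remaining candidates are consistent.
Novobiocin +: excludes Staphylococcus saprophyticus — 3 left.
Mannitol -: all 3 remaining candidates are consistent.
Bacitracin +: excludes Staphylococcus epidermidis, Staphylococcus lugdunensis — 1 left.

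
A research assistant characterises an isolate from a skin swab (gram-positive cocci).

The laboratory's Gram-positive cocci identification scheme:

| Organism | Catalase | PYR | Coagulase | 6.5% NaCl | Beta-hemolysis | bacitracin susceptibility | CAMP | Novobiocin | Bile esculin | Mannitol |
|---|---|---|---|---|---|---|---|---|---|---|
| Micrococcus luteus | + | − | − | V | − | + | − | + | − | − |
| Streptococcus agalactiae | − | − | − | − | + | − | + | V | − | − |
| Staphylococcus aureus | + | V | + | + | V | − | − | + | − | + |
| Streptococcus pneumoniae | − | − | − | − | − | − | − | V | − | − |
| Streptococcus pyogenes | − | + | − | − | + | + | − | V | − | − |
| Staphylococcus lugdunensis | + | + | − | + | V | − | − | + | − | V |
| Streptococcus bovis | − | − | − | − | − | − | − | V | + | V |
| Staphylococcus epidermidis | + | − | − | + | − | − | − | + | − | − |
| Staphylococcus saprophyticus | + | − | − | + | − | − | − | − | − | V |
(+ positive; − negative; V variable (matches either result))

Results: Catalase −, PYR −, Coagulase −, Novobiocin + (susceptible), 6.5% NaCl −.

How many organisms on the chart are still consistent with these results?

3

6.5% NaCl −: excludes Staphylococcus aureus, Staphylococcus lugdunensis, Staphylococcus epidermidis, Staphylococcus saprophyticus — 5 left.
Novobiocin +: all 5 remaining candidates are consistent.
Catalase −: excludes Micrococcus luteus — 4 left.
Coagulase −: all 4 remaining candidates are consistent.
PYR −: excludes Streptococcus pyogenes — 3 left.
Still consistent: Streptococcus agalactiae, Streptococcus bovis, Streptococcus pneumoniae.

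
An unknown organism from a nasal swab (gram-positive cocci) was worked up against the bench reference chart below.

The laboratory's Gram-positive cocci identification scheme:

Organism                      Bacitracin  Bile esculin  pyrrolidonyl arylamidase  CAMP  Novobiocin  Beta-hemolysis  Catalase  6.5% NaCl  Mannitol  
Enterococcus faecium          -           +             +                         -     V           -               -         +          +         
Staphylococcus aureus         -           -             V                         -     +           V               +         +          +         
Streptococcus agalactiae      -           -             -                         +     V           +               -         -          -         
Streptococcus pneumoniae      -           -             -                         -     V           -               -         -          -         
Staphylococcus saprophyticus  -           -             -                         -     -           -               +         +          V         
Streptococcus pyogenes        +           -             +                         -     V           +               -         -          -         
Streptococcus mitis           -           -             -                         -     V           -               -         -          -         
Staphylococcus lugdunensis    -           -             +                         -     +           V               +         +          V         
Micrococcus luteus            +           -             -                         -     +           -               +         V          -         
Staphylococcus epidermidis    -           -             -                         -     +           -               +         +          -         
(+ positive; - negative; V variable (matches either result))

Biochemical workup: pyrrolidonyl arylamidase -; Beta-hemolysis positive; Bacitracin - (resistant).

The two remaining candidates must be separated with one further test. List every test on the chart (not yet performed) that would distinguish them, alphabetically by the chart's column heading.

Beta-hemolysis +: excludes 6 organisms — 4 left.
pyrrolidonyl arylamidase -: excludes Streptococcus pyogenes, Staphylococcus lugdunensis — 2 left.
Bacitracin -: all 2 remaining candidates are consistent.
Two candidates remain: Staphylococcus aureus and Streptococcus agalactiae.
  Bile esculin: - vs - — same for both, does not separate.
  CAMP: Staphylococcus aureus -, Streptococcus agalactiae + — discriminates.
  Novobiocin: + vs V — variable for at least one, does not separate.
  Catalase: Staphylococcus aureus +, Streptococcus agalactiae - — discriminates.
  6.5% NaCl: Staphylococcus aureus +, Streptococcus agalactiae - — discriminates.
  Mannitol: Staphylococcus aureus +, Streptococcus agalactiae - — discriminates.

6.5% NaCl, CAMP, Catalase, Mannitol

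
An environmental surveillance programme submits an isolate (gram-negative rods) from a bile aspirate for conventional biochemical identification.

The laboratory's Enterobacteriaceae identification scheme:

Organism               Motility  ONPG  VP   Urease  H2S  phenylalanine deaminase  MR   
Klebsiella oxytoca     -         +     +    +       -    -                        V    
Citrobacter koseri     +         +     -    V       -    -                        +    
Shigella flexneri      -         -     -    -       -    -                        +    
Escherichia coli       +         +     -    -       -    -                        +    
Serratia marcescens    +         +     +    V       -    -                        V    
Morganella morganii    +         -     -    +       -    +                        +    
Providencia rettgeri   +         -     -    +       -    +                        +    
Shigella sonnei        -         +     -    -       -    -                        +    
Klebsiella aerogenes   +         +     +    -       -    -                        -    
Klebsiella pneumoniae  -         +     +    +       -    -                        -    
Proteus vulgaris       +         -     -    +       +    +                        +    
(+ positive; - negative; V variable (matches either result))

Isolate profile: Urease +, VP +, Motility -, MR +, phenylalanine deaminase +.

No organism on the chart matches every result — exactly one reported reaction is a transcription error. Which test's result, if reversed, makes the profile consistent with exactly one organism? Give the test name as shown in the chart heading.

phenylalanine deaminase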